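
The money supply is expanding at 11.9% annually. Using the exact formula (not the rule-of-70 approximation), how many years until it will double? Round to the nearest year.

6 years

t = ln(2) / ln(1 + 0.119) = 0.6931 / 0.112435 ≈ 6.16.
≈ 6 years.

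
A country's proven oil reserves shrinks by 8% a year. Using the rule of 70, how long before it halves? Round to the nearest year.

Falling at 8%, it halves about every 70/8 = 8.75 years.

around 9 years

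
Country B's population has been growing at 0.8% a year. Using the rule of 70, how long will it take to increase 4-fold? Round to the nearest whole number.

approximately 175 years

One doubling takes 70/0.8 = 87.50 years.
4× is 2 doublings, so 2 × 87.50 ≈ 175 years.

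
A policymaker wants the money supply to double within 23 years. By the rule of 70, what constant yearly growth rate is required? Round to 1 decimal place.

70 / 23 ≈ 3.04, so about 3.0% per year.

roughly 3.0%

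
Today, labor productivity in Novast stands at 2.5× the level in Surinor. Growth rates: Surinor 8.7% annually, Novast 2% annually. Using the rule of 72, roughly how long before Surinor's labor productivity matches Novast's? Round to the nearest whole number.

14 years

Surinor gains on Novast at 8.7% − 2% = 6.7 points a year.
At that relative rate the gap halves every 72/6.7 ≈ 10.75 years.
A 2.5× gap takes log₂(2.5) ≈ 1.32 halvings to close: 1.32 × 10.75 ≈ 14 years.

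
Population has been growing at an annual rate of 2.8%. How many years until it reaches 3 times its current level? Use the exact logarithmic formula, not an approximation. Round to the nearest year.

40 years

t = ln(3) / ln(1 + 0.028) = 1.0986 / 0.027615 ≈ 39.78.
≈ 40 years.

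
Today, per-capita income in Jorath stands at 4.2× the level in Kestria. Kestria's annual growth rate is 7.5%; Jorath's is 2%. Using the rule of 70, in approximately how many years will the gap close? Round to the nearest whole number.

≈ 26 years

Kestria gains on Jorath at 7.5% − 2% = 5.5 points a year.
At that relative rate the gap halves every 70/5.5 ≈ 12.73 years.
A 4.2× gap takes log₂(4.2) ≈ 2.07 halvings to close: 2.07 × 12.73 ≈ 26 years.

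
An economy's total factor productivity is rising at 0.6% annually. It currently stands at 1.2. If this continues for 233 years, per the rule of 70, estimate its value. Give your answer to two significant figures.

It doubles every 70/0.6 ≈ 116.67 years, so 233 years is 2.00 doublings.
2^2.00 ≈ 4.00; 1.2 × 4.00 ≈ 4.8.

4.8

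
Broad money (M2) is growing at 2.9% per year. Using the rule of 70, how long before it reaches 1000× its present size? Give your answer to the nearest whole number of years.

One doubling takes 70/2.9 = 24.14 years.
1000× is log₂ 1000 ≈ 9.97 doublings, so ≈ 9.97 × 24.14 = 241 years.

241 years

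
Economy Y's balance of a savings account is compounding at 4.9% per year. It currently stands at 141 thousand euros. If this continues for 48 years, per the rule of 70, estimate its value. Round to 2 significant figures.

1400 thousand euros

It doubles every 70/4.9 ≈ 14.29 years, so 48 years is 3.36 doublings.
2^3.36 ≈ 10.27; 141 × 10.27 ≈ 1400 thousand euros.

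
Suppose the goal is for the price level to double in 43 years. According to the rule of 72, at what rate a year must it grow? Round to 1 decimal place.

around 1.7%

72 / 43 ≈ 1.67, so about 1.7% a year.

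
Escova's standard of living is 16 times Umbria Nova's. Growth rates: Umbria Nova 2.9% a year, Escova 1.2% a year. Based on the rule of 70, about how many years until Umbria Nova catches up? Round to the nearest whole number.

Umbria Nova gains on Escova at 2.9% − 1.2% = 1.7 points a year.
At that relative rate the gap halves every 70/1.7 ≈ 41.18 years.
A 16 times gap closes after 4 halvings: 4 × 41.18 ≈ 165 years.

≈ 165 years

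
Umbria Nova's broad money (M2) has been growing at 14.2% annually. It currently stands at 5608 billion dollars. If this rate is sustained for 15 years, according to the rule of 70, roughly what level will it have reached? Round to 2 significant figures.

It doubles every 70/14.2 ≈ 4.93 years, so 15 years is 3.04 doublings.
2^3.04 ≈ 8.22; 5608 × 8.22 ≈ 46000 billion dollars.

46000 billion dollars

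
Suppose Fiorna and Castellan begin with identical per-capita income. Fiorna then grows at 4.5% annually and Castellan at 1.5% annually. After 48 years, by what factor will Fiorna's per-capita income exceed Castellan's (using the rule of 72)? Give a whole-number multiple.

Fiorna pulls ahead at 3 pp per year, so the ratio doubles every 72/3 ≈ 24.00 years.
In 48 years that's 2.00 doublings: 2^2.00 ≈ 4.

4 times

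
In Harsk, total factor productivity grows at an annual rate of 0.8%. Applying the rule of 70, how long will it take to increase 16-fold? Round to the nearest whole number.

One doubling takes 70/0.8 = 87.50 years.
16× is 4 doublings, so 4 × 87.50 ≈ 350 years.

about 350 years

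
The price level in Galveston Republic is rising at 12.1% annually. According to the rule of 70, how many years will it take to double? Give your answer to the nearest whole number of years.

about 6 years

At 12.1%, doubling takes about 70/12.1 = 5.79 years.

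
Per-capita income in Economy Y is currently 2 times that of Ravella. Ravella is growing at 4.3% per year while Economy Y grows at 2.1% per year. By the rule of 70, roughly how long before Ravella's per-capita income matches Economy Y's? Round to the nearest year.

≈ 32 years

What matters is the difference: 2.2 pp.
Rule of 70 on the gap: the ratio halves every 70/2.2 ≈ 31.82 years.
A 2 times gap closes after 1 halving: 1 × 31.82 ≈ 32 years.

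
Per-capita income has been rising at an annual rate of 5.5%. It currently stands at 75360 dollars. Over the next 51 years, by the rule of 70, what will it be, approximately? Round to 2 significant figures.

It doubles every 70/5.5 ≈ 12.73 years, so 51 years is 4.01 doublings.
2^4.01 ≈ 16.11; 75360 × 16.11 ≈ 1200000 dollars.

approximately 1200000 dollars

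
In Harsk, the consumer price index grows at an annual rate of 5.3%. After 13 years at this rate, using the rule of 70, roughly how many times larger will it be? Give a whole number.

70/5.3 ≈ 13.21 years per doubling.
13 years fits 1 doubling: 2^1 = 2.

2 times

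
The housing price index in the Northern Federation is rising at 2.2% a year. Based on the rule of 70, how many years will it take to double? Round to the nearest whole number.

70/2.2 ≈ 31.82, so it doubles roughly every 32 years.

roughly 32 years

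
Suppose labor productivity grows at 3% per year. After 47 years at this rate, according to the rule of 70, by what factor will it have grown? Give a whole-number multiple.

≈ 4 times

Doubling time ≈ 70/3 = 23.33 years.
47/23.33 ≈ 2 doublings, so about 2^2 = 4×.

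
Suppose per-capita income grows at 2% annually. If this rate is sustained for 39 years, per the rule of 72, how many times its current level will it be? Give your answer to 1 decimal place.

approximately 2.1 times

Doubling time ≈ 72/2 = 36.00 years.
39 years / 36.00 ≈ 1.08 doublings → factor 2^1.08 ≈ 2.1.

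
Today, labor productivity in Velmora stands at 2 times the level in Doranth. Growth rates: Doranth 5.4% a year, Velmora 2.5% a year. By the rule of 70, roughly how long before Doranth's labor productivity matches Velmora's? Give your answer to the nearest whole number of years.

The growth-rate gap is 5.4% − 2.5% = 2.9 percentage points.
So the ratio between them halves every 70/2.9 ≈ 24.14 years.
A 2 times gap closes after 1 halving: 1 × 24.14 ≈ 24 years.

roughly 24 years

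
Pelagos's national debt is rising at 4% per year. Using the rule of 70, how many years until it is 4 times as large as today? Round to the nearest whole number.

roughly 35 years

Doubling time ≈ 70/4 = 17.50 years.
4 = 2^2, so 2 doublings → 35 years.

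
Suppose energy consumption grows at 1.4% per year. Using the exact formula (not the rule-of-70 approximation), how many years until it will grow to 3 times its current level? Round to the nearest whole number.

t = ln(3) / ln(1 + 0.014) = 1.0986 / 0.013903 ≈ 79.02.
≈ 79 years.

79 years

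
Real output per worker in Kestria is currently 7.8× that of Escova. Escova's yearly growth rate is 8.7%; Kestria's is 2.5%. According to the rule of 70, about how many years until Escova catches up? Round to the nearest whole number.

about 33 years

Escova gains on Kestria at 8.7% − 2.5% = 6.2 points a year.
At that relative rate the gap halves every 70/6.2 ≈ 11.29 years.
A 7.8× gap takes log₂(7.8) ≈ 2.96 halvings to close: 2.96 × 11.29 ≈ 33 years.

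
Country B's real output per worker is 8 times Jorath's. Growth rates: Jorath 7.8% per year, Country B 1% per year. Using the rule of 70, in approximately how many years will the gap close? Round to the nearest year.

What matters is the difference: 6.8 pp.
Rule of 70 on the gap: the ratio halves every 70/6.8 ≈ 10.29 years.
An 8 times gap closes after 3 halvings: 3 × 10.29 ≈ 31 years.

around 31 years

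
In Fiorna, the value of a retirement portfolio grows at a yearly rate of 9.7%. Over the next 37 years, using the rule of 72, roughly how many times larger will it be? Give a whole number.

At 9.7% one doubling takes ≈ 7.42 years; 37 years is 5 of them, so ×32.

about 32 times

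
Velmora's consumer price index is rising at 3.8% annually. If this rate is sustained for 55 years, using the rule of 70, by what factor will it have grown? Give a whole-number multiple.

around 8 times

At 3.8% one doubling takes ≈ 18.42 years; 55 years is 3 of them, so ×8.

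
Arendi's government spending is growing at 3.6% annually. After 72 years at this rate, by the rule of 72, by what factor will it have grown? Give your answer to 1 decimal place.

Doubles every ≈ 20.00 years (72/3.6).
72 years is 3.60 doublings; 2^3.60 ≈ 12.1×.

roughly 12.1 times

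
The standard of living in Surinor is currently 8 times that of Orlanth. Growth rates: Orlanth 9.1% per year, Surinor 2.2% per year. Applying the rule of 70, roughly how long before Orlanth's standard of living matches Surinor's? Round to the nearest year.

Orlanth gains on Surinor at 9.1% − 2.2% = 6.9 points a year.
At that relative rate the gap halves every 70/6.9 ≈ 10.14 years.
An 8 times gap closes after 3 halvings: 3 × 10.14 ≈ 30 years.

roughly 30 years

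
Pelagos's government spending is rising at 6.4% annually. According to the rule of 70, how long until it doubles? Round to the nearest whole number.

11 years

70/6.4 ≈ 10.94, so it doubles roughly every 11 years.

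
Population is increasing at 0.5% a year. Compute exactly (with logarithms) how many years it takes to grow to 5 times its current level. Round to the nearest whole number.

t = ln(5) / ln(1 + 0.005) = 1.6094 / 0.004988 ≈ 322.65.
≈ 323 years.

323 years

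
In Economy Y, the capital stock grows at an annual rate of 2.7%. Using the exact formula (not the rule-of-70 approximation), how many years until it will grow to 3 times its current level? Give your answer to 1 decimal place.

t = ln(3) / ln(1 + 0.027) = 1.0986 / 0.026642 ≈ 41.24.

41.2 years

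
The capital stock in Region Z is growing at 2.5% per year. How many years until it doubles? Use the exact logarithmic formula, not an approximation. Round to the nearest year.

t = ln(2) / ln(1 + 0.025) = 0.6931 / 0.024693 ≈ 28.07.
≈ 28 years.

28 years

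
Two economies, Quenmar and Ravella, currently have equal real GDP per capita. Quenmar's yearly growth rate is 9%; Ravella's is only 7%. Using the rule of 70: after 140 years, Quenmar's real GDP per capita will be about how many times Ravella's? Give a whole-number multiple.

Only the 2-point difference matters.
70/2 ≈ 35.00 years per doubling of the ratio; 140 years gives 4.00 doublings, so ≈ 16×.

16 times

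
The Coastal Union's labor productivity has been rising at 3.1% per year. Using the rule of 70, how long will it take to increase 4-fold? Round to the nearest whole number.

roughly 45 years

One doubling takes 70/3.1 = 22.58 years.
4× is 2 doublings, so 2 × 22.58 ≈ 45 years.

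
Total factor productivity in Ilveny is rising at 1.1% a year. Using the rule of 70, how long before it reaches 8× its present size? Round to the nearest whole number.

around 191 years

Doubling time ≈ 70/1.1 = 63.64 years.
8× is 3 doublings, so 3 × 63.64 ≈ 191 years.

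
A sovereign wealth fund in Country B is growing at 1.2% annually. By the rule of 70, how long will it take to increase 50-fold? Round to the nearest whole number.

Doubling time ≈ 70/1.2 = 58.33 years.
50× is log₂ 50 ≈ 5.64 doublings, so ≈ 5.64 × 58.33 = 329 years.

329 years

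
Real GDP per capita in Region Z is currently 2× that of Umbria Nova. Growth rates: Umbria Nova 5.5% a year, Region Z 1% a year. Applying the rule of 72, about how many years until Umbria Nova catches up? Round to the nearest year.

approximately 16 years

What matters is the difference: 4.5 pp.
Rule of 72 on the gap: the ratio halves every 72/4.5 ≈ 16.00 years.
A 2× gap closes after 1 halving: 1 × 16.00 ≈ 16 years.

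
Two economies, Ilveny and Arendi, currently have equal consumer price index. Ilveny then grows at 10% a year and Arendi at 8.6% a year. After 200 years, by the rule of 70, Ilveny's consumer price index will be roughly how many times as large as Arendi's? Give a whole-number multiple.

Only the 1.4-point difference matters.
70/1.4 ≈ 50.00 years per doubling of the ratio; 200 years gives 4.00 doublings, so ≈ 16×.

about 16 times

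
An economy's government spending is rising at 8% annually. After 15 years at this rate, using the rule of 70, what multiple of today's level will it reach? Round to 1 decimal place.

Doubles every ≈ 8.75 years (70/8).
15 years is 1.71 doublings; 2^1.71 ≈ 3.3×.

about 3.3 times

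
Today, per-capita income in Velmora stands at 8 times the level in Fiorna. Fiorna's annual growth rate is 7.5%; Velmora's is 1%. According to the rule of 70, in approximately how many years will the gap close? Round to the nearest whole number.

about 32 years

What matters is the difference: 6.5 pp.
Rule of 70 on the gap: the ratio halves every 70/6.5 ≈ 10.77 years.
An 8 times gap closes after 3 halvings: 3 × 10.77 ≈ 32 years.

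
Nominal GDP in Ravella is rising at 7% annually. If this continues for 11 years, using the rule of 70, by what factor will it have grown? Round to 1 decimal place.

around 2.1 times

Doubles every ≈ 10.00 years (70/7).
11 years is 1.10 doublings; 2^1.10 ≈ 2.1×.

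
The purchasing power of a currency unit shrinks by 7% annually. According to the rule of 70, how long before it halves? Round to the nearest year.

The rule works in reverse for decay: 70/7 ≈ 10.00 years to halve.

approximately 10 years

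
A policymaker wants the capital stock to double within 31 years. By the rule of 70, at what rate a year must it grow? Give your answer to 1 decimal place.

≈ 2.3%

70 / 31 ≈ 2.26, so about 2.3% a year.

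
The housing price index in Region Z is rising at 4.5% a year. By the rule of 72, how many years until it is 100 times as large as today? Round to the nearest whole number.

about 106 years

Doubling time ≈ 72/4.5 = 16.00 years.
100× is log₂ 100 ≈ 6.64 doublings, so ≈ 6.64 × 16.00 = 106 years.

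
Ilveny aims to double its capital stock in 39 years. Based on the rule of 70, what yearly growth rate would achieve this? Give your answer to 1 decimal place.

approximately 1.8%

70 / 39 ≈ 1.79, so about 1.8% per year.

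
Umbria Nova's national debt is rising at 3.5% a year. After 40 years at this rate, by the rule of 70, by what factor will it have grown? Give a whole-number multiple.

4 times

At 3.5% one doubling takes ≈ 20.00 years; 40 years is 2 of them, so ×4.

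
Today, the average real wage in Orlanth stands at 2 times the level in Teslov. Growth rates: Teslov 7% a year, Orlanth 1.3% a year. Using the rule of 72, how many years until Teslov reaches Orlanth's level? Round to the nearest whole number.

13 years

What matters is the difference: 5.7 pp.
Rule of 72 on the gap: the ratio halves every 72/5.7 ≈ 12.63 years.
A 2 times gap closes after 1 halving: 1 × 12.63 ≈ 13 years.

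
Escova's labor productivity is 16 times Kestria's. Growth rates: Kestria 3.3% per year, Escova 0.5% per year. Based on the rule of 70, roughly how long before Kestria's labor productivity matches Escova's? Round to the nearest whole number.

around 100 years

Kestria gains on Escova at 3.3% − 0.5% = 2.8 points a year.
At that relative rate the gap halves every 70/2.8 ≈ 25.00 years.
A 16 times gap closes after 4 halvings: 4 × 25.00 ≈ 100 years.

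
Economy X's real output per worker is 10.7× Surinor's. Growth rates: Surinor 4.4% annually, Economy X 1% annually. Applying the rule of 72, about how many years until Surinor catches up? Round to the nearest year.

The growth-rate gap is 4.4% − 1% = 3.4 percentage points.
So the ratio between them halves every 72/3.4 ≈ 21.18 years.
A 10.7× gap takes log₂(10.7) ≈ 3.42 halvings to close: 3.42 × 21.18 ≈ 72 years.

about 72 years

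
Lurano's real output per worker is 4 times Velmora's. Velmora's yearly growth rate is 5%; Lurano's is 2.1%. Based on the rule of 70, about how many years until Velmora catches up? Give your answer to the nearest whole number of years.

The growth-rate gap is 5% − 2.1% = 2.9 percentage points.
So the ratio between them halves every 70/2.9 ≈ 24.14 years.
A 4 times gap closes after 2 halvings: 2 × 24.14 ≈ 48 years.

approximately 48 years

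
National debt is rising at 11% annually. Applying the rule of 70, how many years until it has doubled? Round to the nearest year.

≈ 6 years

70/11 ≈ 6.36, so it doubles roughly every 6 years.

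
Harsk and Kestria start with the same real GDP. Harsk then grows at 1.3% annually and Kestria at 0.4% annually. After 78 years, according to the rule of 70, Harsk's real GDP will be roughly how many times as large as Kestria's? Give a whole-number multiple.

Only the 0.9-point difference matters.
70/0.9 ≈ 77.78 years per doubling of the ratio; 78 years gives 1.00 doublings, so ≈ 2×.

approximately 2 times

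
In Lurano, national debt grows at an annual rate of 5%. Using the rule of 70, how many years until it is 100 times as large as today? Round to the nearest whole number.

93 years

Doubling time ≈ 70/5 = 14.00 years.
Reaching 100× takes log₂(100) ≈ 6.64 doublings.
6.64 × 14.00 ≈ 93 years.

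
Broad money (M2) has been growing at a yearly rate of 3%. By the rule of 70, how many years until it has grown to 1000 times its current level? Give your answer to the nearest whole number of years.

about 233 years

One doubling takes 70/3 = 23.33 years.
1000× is log₂ 1000 ≈ 9.97 doublings, so ≈ 9.97 × 23.33 = 233 years.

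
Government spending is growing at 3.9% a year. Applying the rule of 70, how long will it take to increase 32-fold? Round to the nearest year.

One doubling takes 70/3.9 = 17.95 years.
32 = 2^5, so 5 doublings → 90 years.

≈ 90 years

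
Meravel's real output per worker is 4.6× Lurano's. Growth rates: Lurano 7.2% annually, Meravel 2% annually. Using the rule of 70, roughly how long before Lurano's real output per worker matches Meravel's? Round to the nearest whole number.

Lurano gains on Meravel at 7.2% − 2% = 5.2 points a year.
At that relative rate the gap halves every 70/5.2 ≈ 13.46 years.
A 4.6× gap takes log₂(4.6) ≈ 2.20 halvings to close: 2.20 × 13.46 ≈ 30 years.

30 years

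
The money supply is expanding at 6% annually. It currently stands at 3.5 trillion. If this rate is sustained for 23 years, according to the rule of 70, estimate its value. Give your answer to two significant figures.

14 trillion

It doubles every 70/6 ≈ 11.67 years, so 23 years is 1.97 doublings.
2^1.97 ≈ 3.92; 3.5 × 3.92 ≈ 14 trillion.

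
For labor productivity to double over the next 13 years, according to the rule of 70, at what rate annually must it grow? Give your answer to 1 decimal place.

70 / 13 ≈ 5.38, so about 5.4% annually.

about 5.4%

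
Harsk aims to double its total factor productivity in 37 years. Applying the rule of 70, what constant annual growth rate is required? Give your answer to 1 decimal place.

approximately 1.9%

70 / 37 ≈ 1.89, so about 1.9% a year.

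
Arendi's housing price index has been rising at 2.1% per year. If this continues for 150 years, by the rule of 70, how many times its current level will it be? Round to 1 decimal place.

roughly 22.6 times

Doubling time ≈ 70/2.1 = 33.33 years.
150 years / 33.33 ≈ 4.50 doublings → factor 2^4.50 ≈ 22.6.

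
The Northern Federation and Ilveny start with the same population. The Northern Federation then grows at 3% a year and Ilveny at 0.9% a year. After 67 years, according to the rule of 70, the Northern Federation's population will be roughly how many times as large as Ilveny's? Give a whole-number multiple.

approximately 4 times

Rate gap = 3% − 0.9% = 2.1 points.
The ratio doubles every 70/2.1 ≈ 33.33 years.
67/33.33 ≈ 2.01 doublings → ratio ≈ 2^2.01 ≈ 4.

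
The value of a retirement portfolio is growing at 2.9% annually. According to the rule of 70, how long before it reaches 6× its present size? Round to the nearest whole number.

about 62 years

Doubling time ≈ 70/2.9 = 24.14 years.
6× is log₂ 6 ≈ 2.58 doublings, so ≈ 2.58 × 24.14 = 62 years.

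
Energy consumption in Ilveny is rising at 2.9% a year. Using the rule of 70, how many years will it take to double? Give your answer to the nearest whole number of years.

Doubling time ≈ 70 / 2.9 = 24.14 years.

24 years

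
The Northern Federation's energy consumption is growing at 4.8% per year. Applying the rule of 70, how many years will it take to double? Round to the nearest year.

At 4.8%, doubling takes about 70/4.8 = 14.58 years.

15 years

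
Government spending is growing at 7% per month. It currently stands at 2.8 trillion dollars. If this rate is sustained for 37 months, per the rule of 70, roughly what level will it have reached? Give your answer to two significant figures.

Doubling time ≈ 70/7 = 10.00 months.
37 months is 37/10.00 ≈ 3.70 doublings, a factor of 2^3.70 ≈ 13.00.
2.8 × 13.00 ≈ 36 trillion dollars.

≈ 36 trillion dollars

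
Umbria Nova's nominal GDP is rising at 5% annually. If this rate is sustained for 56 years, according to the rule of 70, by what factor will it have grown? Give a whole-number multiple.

roughly 16 times

Doubling time ≈ 70/5 = 14.00 years.
56/14.00 ≈ 4 doublings, so about 2^4 = 16×.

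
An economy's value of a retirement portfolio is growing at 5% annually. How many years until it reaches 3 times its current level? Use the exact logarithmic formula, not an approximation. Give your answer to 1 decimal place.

t = ln(3) / ln(1 + 0.05) = 1.0986 / 0.048790 ≈ 22.52.

22.5 years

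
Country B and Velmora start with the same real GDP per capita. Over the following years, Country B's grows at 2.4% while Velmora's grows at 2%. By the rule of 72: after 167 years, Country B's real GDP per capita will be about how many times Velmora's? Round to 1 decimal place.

about 1.9 times

Country B pulls ahead at 0.4 pp per year, so the ratio doubles every 72/0.4 ≈ 180.00 years.
In 167 years that's 0.93 doublings: 2^0.93 ≈ 1.9.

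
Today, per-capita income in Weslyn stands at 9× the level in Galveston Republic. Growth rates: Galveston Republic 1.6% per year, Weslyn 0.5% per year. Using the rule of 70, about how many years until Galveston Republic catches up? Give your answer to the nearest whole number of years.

around 202 years

Galveston Republic gains on Weslyn at 1.6% − 0.5% = 1.1 points a year.
At that relative rate the gap halves every 70/1.1 ≈ 63.64 years.
A 9× gap takes log₂(9) ≈ 3.17 halvings to close: 3.17 × 63.64 ≈ 202 years.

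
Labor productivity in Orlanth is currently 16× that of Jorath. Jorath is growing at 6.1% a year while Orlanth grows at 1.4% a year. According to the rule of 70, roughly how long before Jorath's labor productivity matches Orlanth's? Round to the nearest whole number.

The growth-rate gap is 6.1% − 1.4% = 4.7 percentage points.
So the ratio between them halves every 70/4.7 ≈ 14.89 years.
A 16× gap closes after 4 halvings: 4 × 14.89 ≈ 60 years.

approximately 60 years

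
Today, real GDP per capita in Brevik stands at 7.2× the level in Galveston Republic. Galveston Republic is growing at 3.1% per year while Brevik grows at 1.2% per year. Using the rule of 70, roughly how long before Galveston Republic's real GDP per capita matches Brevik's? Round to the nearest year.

105 years

What matters is the difference: 1.9 pp.
Rule of 70 on the gap: the ratio halves every 70/1.9 ≈ 36.84 years.
A 7.2× gap takes log₂(7.2) ≈ 2.85 halvings to close: 2.85 × 36.84 ≈ 105 years.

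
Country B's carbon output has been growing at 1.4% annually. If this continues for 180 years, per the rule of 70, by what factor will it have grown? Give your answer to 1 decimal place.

around 12.1 times

Doubling time ≈ 70/1.4 = 50.00 years.
180 years / 50.00 ≈ 3.60 doublings → factor 2^3.60 ≈ 12.1.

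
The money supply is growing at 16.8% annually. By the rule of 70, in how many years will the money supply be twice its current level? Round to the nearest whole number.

Doubling time ≈ 70 / 16.8 = 4.17 years.

4 years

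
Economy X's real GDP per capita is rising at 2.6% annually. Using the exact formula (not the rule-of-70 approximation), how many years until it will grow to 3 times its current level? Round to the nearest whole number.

t = ln(3) / ln(1 + 0.026) = 1.0986 / 0.025668 ≈ 42.80.
≈ 43 years.

43 years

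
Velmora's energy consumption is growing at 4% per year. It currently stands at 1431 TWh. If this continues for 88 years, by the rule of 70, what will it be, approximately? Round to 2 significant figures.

about 47000 TWh

Doubling time ≈ 70/4 = 17.50 years.
88 years is 88/17.50 ≈ 5.03 doublings, a factor of 2^5.03 ≈ 32.67.
1431 × 32.67 ≈ 47000 TWh.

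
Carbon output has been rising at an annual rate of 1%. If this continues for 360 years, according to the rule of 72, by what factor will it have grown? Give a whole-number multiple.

At 1% one doubling takes ≈ 72.00 years; 360 years is 5 of them, so ×32.

roughly 32 times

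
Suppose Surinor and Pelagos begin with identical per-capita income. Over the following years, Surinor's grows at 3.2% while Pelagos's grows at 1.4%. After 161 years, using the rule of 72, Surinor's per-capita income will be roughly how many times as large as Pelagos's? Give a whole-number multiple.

≈ 16 times

Only the 1.8-point difference matters.
72/1.8 ≈ 40.00 years per doubling of the ratio; 161 years gives 4.03 doublings, so ≈ 16×.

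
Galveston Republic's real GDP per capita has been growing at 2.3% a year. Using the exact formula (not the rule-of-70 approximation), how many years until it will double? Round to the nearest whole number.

t = ln(2) / ln(1 + 0.023) = 0.6931 / 0.022739 ≈ 30.48.
≈ 30 years.

30 years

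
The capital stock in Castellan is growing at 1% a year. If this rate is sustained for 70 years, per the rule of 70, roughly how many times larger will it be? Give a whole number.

2 times

At 1% one doubling takes ≈ 70.00 years; 70 years is 1 of them, so ×2.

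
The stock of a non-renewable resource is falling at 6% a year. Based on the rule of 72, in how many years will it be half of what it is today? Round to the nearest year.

Halving time ≈ 72 / 6 = 12.00 → 12 years.

12 years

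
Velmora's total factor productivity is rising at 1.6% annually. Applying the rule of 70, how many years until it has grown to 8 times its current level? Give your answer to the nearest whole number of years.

One doubling takes 70/1.6 = 43.75 years.
8× is 3 doublings, so 3 × 43.75 ≈ 131 years.

≈ 131 years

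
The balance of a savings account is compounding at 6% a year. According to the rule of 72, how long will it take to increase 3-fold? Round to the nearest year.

At 6% it doubles every 72/6 ≈ 12.00 years.
Reaching 3× takes log₂(3) ≈ 1.58 doublings.
1.58 × 12.00 ≈ 19 years.

about 19 years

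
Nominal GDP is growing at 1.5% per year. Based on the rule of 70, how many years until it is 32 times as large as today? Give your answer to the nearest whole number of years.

≈ 233 years

One doubling takes 70/1.5 = 46.67 years.
32 = 2^5, so 5 doublings → 233 years.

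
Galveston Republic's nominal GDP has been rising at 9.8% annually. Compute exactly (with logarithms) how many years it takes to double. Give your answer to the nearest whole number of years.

t = ln(2) / ln(1 + 0.098) = 0.6931 / 0.093490 ≈ 7.41.
≈ 7 years.

7 years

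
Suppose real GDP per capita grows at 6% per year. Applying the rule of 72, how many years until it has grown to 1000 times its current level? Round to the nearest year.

Doubling time ≈ 72/6 = 12.00 years.
Reaching 1000× takes log₂(1000) ≈ 9.97 doublings.
9.97 × 12.00 ≈ 120 years.

roughly 120 years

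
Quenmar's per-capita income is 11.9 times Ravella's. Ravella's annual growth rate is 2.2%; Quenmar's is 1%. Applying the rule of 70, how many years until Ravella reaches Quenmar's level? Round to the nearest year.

about 208 years

What matters is the difference: 1.2 pp.
Rule of 70 on the gap: the ratio halves every 70/1.2 ≈ 58.33 years.
An 11.9 times gap takes log₂(11.9) ≈ 3.57 halvings to close: 3.57 × 58.33 ≈ 208 years.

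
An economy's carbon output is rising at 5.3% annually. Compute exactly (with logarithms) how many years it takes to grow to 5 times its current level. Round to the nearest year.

31 years

t = ln(5) / ln(1 + 0.053) = 1.6094 / 0.051643 ≈ 31.16.
≈ 31 years.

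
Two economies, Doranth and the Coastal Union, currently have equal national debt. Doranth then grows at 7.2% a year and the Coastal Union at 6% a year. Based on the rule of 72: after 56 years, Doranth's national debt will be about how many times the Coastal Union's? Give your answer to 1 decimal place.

1.9 times

Only the 1.2-point difference matters.
72/1.2 ≈ 60.00 years per doubling of the ratio; 56 years gives 0.93 doublings, so ≈ 1.9×.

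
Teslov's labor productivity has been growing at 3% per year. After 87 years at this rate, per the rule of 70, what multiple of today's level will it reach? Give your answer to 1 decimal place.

Doubles every ≈ 23.33 years (70/3).
87 years is 3.73 doublings; 2^3.73 ≈ 13.3×.

around 13.3 times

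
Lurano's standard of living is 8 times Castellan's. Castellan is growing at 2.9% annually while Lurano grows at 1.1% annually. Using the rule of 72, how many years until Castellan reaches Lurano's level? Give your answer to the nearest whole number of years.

Castellan gains on Lurano at 2.9% − 1.1% = 1.8 points a year.
At that relative rate the gap halves every 72/1.8 ≈ 40.00 years.
An 8 times gap closes after 3 halvings: 3 × 40.00 ≈ 120 years.

approximately 120 years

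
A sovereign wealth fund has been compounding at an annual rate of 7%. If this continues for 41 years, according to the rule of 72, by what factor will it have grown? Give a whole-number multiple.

about 16 times

72/7 ≈ 10.29 years per doubling.
41 years fits 4 doublings: 2^4 = 16.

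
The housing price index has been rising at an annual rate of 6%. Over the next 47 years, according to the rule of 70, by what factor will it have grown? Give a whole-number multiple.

around 16 times

Doubling time ≈ 70/6 = 11.67 years.
47/11.67 ≈ 4 doublings, so about 2^4 = 16×.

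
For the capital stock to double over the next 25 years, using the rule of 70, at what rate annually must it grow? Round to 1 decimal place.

70 / 25 ≈ 2.80, so about 2.8% annually.

roughly 2.8% annually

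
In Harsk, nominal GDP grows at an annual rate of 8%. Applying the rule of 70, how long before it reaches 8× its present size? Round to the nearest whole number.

26 years

At 8% it doubles every 70/8 ≈ 8.75 years.
8× is 3 doublings, so 3 × 8.75 ≈ 26 years.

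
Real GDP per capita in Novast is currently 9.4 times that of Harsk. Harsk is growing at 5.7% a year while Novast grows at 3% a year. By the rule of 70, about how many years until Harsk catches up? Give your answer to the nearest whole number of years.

What matters is the difference: 2.7 pp.
Rule of 70 on the gap: the ratio halves every 70/2.7 ≈ 25.93 years.
A 9.4 times gap takes log₂(9.4) ≈ 3.23 halvings to close: 3.23 × 25.93 ≈ 84 years.

about 84 years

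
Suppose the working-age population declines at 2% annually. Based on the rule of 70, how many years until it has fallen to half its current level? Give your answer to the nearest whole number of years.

Halving time ≈ 70 / 2 = 35.00 → 35 years.

roughly 35 years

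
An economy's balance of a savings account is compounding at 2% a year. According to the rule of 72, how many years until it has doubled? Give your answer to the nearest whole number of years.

72/2 ≈ 36.00, so it doubles roughly every 36 years.

approximately 36 years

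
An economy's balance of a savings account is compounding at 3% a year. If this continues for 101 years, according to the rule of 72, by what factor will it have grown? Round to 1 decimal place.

18.5 times

Doubles every ≈ 24.00 years (72/3).
101 years is 4.21 doublings; 2^4.21 ≈ 18.5×.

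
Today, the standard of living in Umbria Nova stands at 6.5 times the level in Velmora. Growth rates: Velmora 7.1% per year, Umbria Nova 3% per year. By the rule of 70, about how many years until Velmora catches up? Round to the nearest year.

46 years

Velmora gains on Umbria Nova at 7.1% − 3% = 4.1 points a year.
At that relative rate the gap halves every 70/4.1 ≈ 17.07 years.
A 6.5 times gap takes log₂(6.5) ≈ 2.70 halvings to close: 2.70 × 17.07 ≈ 46 years.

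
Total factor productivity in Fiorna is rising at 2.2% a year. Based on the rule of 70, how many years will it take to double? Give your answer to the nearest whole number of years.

At 2.2%, doubling takes about 70/2.2 = 31.82 years.

≈ 32 years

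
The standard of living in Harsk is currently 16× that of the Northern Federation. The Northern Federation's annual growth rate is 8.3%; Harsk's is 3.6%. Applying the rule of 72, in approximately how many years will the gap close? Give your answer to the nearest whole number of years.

The growth-rate gap is 8.3% − 3.6% = 4.7 percentage points.
So the ratio between them halves every 72/4.7 ≈ 15.32 years.
A 16× gap closes after 4 halvings: 4 × 15.32 ≈ 61 years.

61 years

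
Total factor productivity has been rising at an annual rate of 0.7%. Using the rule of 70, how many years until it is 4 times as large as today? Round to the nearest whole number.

Doubling time ≈ 70/0.7 = 100.00 years.
4× is 2 doublings, so 2 × 100.00 ≈ 200 years.

around 200 years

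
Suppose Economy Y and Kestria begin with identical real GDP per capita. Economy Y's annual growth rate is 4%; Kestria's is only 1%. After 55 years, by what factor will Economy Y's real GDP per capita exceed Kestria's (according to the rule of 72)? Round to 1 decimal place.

4.9 times

Rate gap = 4% − 1% = 3 points.
The ratio doubles every 72/3 ≈ 24.00 years.
55/24.00 ≈ 2.29 doublings → ratio ≈ 2^2.29 ≈ 4.9.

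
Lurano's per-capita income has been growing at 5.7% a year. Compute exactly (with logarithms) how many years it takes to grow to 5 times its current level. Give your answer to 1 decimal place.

t = ln(5) / ln(1 + 0.057) = 1.6094 / 0.055435 ≈ 29.03.

29.0 years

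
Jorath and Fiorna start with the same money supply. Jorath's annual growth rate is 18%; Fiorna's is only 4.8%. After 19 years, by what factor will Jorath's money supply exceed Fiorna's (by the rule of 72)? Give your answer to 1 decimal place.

about 11.2 times

Rate gap = 18% − 4.8% = 13.2 points.
The ratio doubles every 72/13.2 ≈ 5.45 years.
19/5.45 ≈ 3.49 doublings → ratio ≈ 2^3.49 ≈ 11.2.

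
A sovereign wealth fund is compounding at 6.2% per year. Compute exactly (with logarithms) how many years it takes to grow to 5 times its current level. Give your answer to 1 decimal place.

t = ln(5) / ln(1 + 0.062) = 1.6094 / 0.060154 ≈ 26.75.

26.8 years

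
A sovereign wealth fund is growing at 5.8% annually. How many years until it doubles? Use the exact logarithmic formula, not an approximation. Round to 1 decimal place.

12.3 years

t = ln(2) / ln(1 + 0.058) = 0.6931 / 0.056380 ≈ 12.29.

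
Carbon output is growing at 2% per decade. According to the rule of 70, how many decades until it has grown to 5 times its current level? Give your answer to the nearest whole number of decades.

At 2% it doubles every 70/2 ≈ 35.00 decades.
5× is log₂ 5 ≈ 2.32 doublings, so ≈ 2.32 × 35.00 = 81 decades.

about 81 decades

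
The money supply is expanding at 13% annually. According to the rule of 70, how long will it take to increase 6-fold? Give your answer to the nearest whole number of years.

One doubling takes 70/13 = 5.38 years.
6× is log₂ 6 ≈ 2.58 doublings, so ≈ 2.58 × 5.38 = 14 years.

approximately 14 years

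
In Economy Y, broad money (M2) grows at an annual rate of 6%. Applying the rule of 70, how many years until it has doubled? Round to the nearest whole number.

12 years

At 6%, doubling takes about 70/6 = 11.67 years.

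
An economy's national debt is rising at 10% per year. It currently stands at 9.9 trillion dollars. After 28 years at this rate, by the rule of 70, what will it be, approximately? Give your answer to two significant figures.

Doubling time ≈ 70/10 = 7.00 years.
28 years is 28/7.00 ≈ 4.00 doublings, a factor of 2^4.00 ≈ 16.00.
9.9 × 16.00 ≈ 160 trillion dollars.

160 trillion dollars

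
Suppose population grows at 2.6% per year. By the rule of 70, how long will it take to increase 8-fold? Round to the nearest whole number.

One doubling takes 70/2.6 = 26.92 years.
Getting to 8× needs 3 doublings: 3 × 26.92 ≈ 81 years.

about 81 years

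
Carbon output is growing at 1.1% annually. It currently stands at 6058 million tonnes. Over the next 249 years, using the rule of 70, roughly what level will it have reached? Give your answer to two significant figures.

It doubles every 70/1.1 ≈ 63.64 years, so 249 years is 3.91 doublings.
2^3.91 ≈ 15.03; 6058 × 15.03 ≈ 91000 million tonnes.

91000 million tonnes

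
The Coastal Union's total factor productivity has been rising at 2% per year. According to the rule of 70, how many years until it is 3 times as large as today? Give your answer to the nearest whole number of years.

At 2% it doubles every 70/2 ≈ 35.00 years.
3× is log₂ 3 ≈ 1.58 doublings, so ≈ 1.58 × 35.00 = 55 years.

around 55 years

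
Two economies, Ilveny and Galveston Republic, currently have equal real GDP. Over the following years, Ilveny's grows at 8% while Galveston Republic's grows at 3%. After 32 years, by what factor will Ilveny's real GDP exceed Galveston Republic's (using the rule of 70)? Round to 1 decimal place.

roughly 4.9 times

Rate gap = 8% − 3% = 5 points.
The ratio doubles every 70/5 ≈ 14.00 years.
32/14.00 ≈ 2.29 doublings → ratio ≈ 2^2.29 ≈ 4.9.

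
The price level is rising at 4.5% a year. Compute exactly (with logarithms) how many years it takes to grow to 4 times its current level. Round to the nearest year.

t = ln(4) / ln(1 + 0.045) = 1.3863 / 0.044017 ≈ 31.49.
≈ 31 years.

31 years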